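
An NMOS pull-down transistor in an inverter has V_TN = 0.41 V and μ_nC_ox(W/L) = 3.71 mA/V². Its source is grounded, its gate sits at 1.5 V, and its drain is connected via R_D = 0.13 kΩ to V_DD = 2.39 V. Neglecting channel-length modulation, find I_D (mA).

V_GS = V_G = 1.5 V, so V_ov = 1.5 − 0.41 = 1.09 V.
Assume saturation: I_D = ½ k_n V_ov² = 0.5 × 3.71 × 1.09² = 2.2 mA, giving V_DS = V_DD − I_D R_D = 2.39 − 2.2 × 0.13 = 2.1 V.
V_DS = 2.1 V ≥ V_ov = 1.09 V, confirming saturation.

I_D = 2.20 mA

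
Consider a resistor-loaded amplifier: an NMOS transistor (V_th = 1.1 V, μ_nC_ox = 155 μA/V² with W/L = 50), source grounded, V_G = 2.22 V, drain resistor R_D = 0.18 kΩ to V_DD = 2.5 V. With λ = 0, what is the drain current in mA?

V_GS = V_G = 2.22 V, so V_ov = 2.22 − 1.1 = 1.12 V.
k_n = μ_nC_ox · (W/L) = 7.75 mA/V².
Assume saturation: I_D = ½ k_n V_ov² = 0.5 × 7.75 × 1.12² = 4.86 mA, giving V_DS = V_DD − I_D R_D = 2.5 − 4.86 × 0.18 = 1.63 V.
V_DS = 1.63 V ≥ V_ov = 1.12 V, confirming saturation.

I_D = 4.86 mA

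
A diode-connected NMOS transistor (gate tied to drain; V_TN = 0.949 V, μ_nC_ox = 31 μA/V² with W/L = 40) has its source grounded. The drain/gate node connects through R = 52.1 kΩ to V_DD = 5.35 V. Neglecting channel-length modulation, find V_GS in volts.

V_GS = 1.30 V

With gate tied to drain, V_GS = V_DS ≥ V_GS − V_TN, so the device is in saturation.
k_n = μ_nC_ox · (W/L) = 1.24 mA/V².
KCL at the drain: ½ k_n (V_GS − V_TN)² = (V_DD − V_GS)/R.
Let x = V_GS − 0.949. Then 32.3 x² + x − 4.401 = 0, giving x = 0.354 V (positive root), so V_GS = 1.3 V.
I_D = (V_DD − V_GS)/R = (5.35 − 1.3) / 52.1 = 0.0777 mA.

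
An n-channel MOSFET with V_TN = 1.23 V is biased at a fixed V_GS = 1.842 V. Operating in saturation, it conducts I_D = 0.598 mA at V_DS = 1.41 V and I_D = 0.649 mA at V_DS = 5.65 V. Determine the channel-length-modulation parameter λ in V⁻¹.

With V_GS fixed, I_D ∝ (1 + λ V_DS) in saturation, so I_D2/I_D1 = (1 + λ V_DS2)/(1 + λ V_DS1).
0.649/0.598 = 1.085 = (1 + 5.65 λ)/(1 + 1.41 λ).
Solving: λ (I_D1 V_DS2 − I_D2 V_DS1) = I_D2 − I_D1, so λ = (0.649 − 0.598) / (0.598 × 5.65 − 0.649 × 1.41) = 0.051 / 2.46 = 0.0207 V⁻¹.

λ = 0.0207 V⁻¹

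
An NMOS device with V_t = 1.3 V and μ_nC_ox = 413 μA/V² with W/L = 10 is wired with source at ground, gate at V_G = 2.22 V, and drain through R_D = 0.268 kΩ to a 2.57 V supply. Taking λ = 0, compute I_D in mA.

V_GS = V_G = 2.22 V, so V_ov = 2.22 − 1.3 = 0.92 V.
k_n = μ_nC_ox · (W/L) = 4.13 mA/V².
Assume saturation: I_D = ½ k_n V_ov² = 0.5 × 4.13 × 0.92² = 1.75 mA, giving V_DS = V_DD − I_D R_D = 2.57 − 1.75 × 0.268 = 2.1 V.
V_DS = 2.1 V ≥ V_ov = 0.92 V, confirming saturation.

I_D = 1.75 mA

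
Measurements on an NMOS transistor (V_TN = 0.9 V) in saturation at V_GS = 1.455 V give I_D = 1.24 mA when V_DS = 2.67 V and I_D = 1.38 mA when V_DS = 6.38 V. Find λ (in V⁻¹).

λ = 0.0331 V⁻¹

With V_GS fixed, I_D ∝ (1 + λ V_DS) in saturation, so I_D2/I_D1 = (1 + λ V_DS2)/(1 + λ V_DS1).
1.38/1.24 = 1.113 = (1 + 6.38 λ)/(1 + 2.67 λ).
Solving: λ (I_D1 V_DS2 − I_D2 V_DS1) = I_D2 − I_D1, so λ = (1.38 − 1.24) / (1.24 × 6.38 − 1.38 × 2.67) = 0.14 / 4.23 = 0.0331 V⁻¹.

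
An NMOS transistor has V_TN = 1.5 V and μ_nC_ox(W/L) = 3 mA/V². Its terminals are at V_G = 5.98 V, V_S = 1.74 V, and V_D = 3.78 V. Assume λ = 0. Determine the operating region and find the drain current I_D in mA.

V_GS = V_G − V_S = 5.98 − 1.74 = 4.24 V; V_DS = V_D − V_S = 3.78 − 1.74 = 2.04 V.
V_ov = V_GS − V_TN = 4.24 − 1.5 = 2.74 V.
Since V_DS = 2.04 V < V_ov = 2.74 V, the device is in the triode region.
I_D = k_n [V_ov · V_DS − ½ V_DS²] = 3 × [2.74 × 2.04 − 0.5 × 2.04²] = 10.5 mA.

Triode; I_D = 10.5 mA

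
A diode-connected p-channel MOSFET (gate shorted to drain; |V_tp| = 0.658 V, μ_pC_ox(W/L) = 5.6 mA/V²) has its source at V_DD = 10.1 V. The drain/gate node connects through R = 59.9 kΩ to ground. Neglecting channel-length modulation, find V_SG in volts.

With gate tied to drain, V_SG = V_SD ≥ V_SG − |V_tp|, so the device is in saturation.
KCL at the drain: ½ k_p (V_SG − |V_tp|)² = (V_DD − V_SG)/R.
Let x = V_SG − 0.658. Then 168 x² + x − 9.442 = 0, giving x = 0.234 V (positive root), so V_SG = 0.892 V.
I_D = (V_DD − V_SG)/R = (10.1 − 0.892) / 59.9 = 0.154 mA.

V_SG = 0.892 V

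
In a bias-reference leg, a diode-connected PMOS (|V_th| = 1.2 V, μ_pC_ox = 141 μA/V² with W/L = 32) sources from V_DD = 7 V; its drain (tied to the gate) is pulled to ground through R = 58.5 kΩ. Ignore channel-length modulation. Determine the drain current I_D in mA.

I_D = 0.0956 mA

With gate tied to drain, V_SG = V_SD ≥ V_SG − |V_th|, so the device is in saturation.
k_p = μ_pC_ox · (W/L) = 4.512 mA/V².
KCL at the drain: ½ k_p (V_SG − |V_th|)² = (V_DD − V_SG)/R.
Let x = V_SG − 1.2. Then 132 x² + x − 5.8 = 0, giving x = 0.206 V (positive root), so V_SG = 1.41 V.
I_D = (V_DD − V_SG)/R = (7 − 1.41) / 58.5 = 0.0956 mA.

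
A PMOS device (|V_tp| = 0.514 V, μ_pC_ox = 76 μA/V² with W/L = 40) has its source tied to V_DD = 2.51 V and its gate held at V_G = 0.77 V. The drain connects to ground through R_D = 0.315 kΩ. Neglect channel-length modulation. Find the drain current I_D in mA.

V_SG = V_DD − V_G = 2.51 − 0.77 = 1.74 V, so V_ov = 1.74 − 0.514 = 1.23 V.
k_p = μ_pC_ox · (W/L) = 3.04 mA/V².
Assume saturation: I_D = ½ k_p V_ov² = 0.5 × 3.04 × 1.23² = 2.28 mA, giving V_SD = V_DD − I_D R_D = 2.51 − 2.28 × 0.315 = 1.79 V.
V_SD = 1.79 V ≥ V_ov = 1.23 V, confirming saturation.

I_D = 2.28 mA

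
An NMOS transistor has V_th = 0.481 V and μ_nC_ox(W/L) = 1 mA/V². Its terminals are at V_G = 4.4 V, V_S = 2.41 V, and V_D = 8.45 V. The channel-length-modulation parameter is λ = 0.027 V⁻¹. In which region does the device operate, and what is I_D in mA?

V_GS = V_G − V_S = 4.4 − 2.41 = 1.99 V; V_DS = V_D − V_S = 8.45 − 2.41 = 6.04 V.
V_ov = V_GS − V_th = 1.99 − 0.481 = 1.51 V.
Since V_DS = 6.04 V ≥ V_ov = 1.51 V, the device is in saturation.
I_D = ½ k_n V_ov² (1 + λ V_DS) = 0.5 × 1 × 1.51² × (1 + 0.027 × 6.04) = 1.32 mA.

Saturation; I_D = 1.32 mA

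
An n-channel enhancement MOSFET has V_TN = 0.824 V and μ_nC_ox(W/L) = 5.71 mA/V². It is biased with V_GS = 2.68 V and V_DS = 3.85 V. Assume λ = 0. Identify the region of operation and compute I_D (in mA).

V_ov = V_GS − V_TN = 2.68 − 0.824 = 1.86 V.
Since V_DS = 3.85 V ≥ V_ov = 1.86 V, the device is in saturation.
I_D = ½ k_n V_ov² = 0.5 × 5.71 × 1.86² = 9.83 mA.

Saturation; I_D = 9.83 mA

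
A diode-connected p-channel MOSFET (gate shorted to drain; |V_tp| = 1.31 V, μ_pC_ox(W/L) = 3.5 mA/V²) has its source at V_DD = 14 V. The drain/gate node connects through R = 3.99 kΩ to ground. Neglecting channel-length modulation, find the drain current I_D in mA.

With gate tied to drain, V_SG = V_SD ≥ V_SG − |V_tp|, so the device is in saturation.
KCL at the drain: ½ k_p (V_SG − |V_tp|)² = (V_DD − V_SG)/R.
Let x = V_SG − 1.31. Then 6.98 x² + x − 12.69 = 0, giving x = 1.28 V (positive root), so V_SG = 2.59 V.
I_D = (V_DD − V_SG)/R = (14 − 2.59) / 3.99 = 2.86 mA.

I_D = 2.86 mA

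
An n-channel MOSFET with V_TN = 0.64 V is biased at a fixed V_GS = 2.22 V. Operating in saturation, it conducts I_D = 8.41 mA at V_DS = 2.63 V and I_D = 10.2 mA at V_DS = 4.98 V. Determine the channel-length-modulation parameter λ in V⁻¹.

λ = 0.119 V⁻¹

With V_GS fixed, I_D ∝ (1 + λ V_DS) in saturation, so I_D2/I_D1 = (1 + λ V_DS2)/(1 + λ V_DS1).
10.2/8.41 = 1.213 = (1 + 4.98 λ)/(1 + 2.63 λ).
Solving: λ (I_D1 V_DS2 − I_D2 V_DS1) = I_D2 − I_D1, so λ = (10.2 − 8.41) / (8.41 × 4.98 − 10.2 × 2.63) = 1.79 / 15.1 = 0.119 V⁻¹.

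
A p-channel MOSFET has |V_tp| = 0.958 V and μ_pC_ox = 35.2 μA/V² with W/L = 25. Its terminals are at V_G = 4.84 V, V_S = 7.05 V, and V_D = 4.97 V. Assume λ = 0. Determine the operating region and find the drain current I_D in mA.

V_SG = V_S − V_G = 7.05 − 4.84 = 2.21 V; V_SD = V_S − V_D = 7.05 − 4.97 = 2.08 V.
k_p = μ_pC_ox · (W/L) = 0.88 mA/V².
V_ov = V_SG − |V_tp| = 2.21 − 0.958 = 1.25 V.
Since V_SD = 2.08 V ≥ V_ov = 1.25 V, the device is in saturation.
I_D = ½ k_p V_ov² = 0.5 × 0.88 × 1.25² = 0.69 mA.

Saturation; I_D = 0.690 mA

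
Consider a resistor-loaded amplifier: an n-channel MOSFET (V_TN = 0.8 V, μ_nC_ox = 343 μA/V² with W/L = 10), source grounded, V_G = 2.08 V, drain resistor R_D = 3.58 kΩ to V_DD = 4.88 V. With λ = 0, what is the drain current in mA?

V_GS = V_G = 2.08 V, so V_ov = 2.08 − 0.8 = 1.28 V.
k_n = μ_nC_ox · (W/L) = 3.43 mA/V².
Assume saturation: I_D = ½ k_n V_ov² = 0.5 × 3.43 × 1.28² = 2.81 mA, giving V_DS = V_DD − I_D R_D = 4.88 − 2.81 × 3.58 = -5.18 V.
But -5.18 V < V_ov = 1.28 V, so the device is actually in triode.
In triode I_D = k_n[V_ov V_DS − ½ V_DS²] and I_D = (V_DD − V_DS)/R_D. Equating: 6.14 V_DS² − 16.72 V_DS + 4.88 = 0, giving V_DS = 0.333 V (the root below V_ov).
I_D = (4.88 − 0.333) / 3.58 = 1.27 mA.

I_D = 1.27 mA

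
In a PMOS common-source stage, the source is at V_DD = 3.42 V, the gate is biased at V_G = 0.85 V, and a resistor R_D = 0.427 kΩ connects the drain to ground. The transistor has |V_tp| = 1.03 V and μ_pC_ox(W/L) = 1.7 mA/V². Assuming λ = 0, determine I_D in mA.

V_SG = V_DD − V_G = 3.42 − 0.85 = 2.57 V, so V_ov = 2.57 − 1.03 = 1.54 V.
Assume saturation: I_D = ½ k_p V_ov² = 0.5 × 1.7 × 1.54² = 2.02 mA, giving V_SD = V_DD − I_D R_D = 3.42 − 2.02 × 0.427 = 2.56 V.
V_SD = 2.56 V ≥ V_ov = 1.54 V, confirming saturation.

I_D = 2.02 mA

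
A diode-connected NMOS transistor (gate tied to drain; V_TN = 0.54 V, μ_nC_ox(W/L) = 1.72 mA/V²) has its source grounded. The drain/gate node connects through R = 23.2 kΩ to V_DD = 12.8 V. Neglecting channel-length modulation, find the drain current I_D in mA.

With gate tied to drain, V_GS = V_DS ≥ V_GS − V_TN, so the device is in saturation.
KCL at the drain: ½ k_n (V_GS − V_TN)² = (V_DD − V_GS)/R.
Let x = V_GS − 0.54. Then 20 x² + x − 12.26 = 0, giving x = 0.759 V (positive root), so V_GS = 1.3 V.
I_D = (V_DD − V_GS)/R = (12.8 − 1.3) / 23.2 = 0.496 mA.

I_D = 0.496 mA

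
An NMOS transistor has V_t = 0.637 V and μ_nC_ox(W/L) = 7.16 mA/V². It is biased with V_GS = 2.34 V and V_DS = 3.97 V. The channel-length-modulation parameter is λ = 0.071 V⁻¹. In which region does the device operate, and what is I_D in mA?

Saturation; I_D = 13.3 mA

V_ov = V_GS − V_t = 2.34 − 0.637 = 1.7 V.
Since V_DS = 3.97 V ≥ V_ov = 1.7 V, the device is in saturation.
I_D = ½ k_n V_ov² (1 + λ V_DS) = 0.5 × 7.16 × 1.7² × (1 + 0.071 × 3.97) = 13.3 mA.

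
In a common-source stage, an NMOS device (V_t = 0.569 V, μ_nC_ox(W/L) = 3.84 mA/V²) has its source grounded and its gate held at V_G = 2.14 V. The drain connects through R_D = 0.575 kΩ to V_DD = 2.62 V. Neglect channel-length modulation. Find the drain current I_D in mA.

V_GS = V_G = 2.14 V, so V_ov = 2.14 − 0.569 = 1.57 V.
Assume saturation: I_D = ½ k_n V_ov² = 0.5 × 3.84 × 1.57² = 4.74 mA, giving V_DS = V_DD − I_D R_D = 2.62 − 4.74 × 0.575 = -0.105 V.
But -0.105 V < V_ov = 1.57 V, so the device is actually in triode.
In triode I_D = k_n[V_ov V_DS − ½ V_DS²] and I_D = (V_DD − V_DS)/R_D. Equating: 1.1 V_DS² − 4.469 V_DS + 2.62 = 0, giving V_DS = 0.711 V (the root below V_ov).
I_D = (2.62 − 0.711) / 0.575 = 3.32 mA.

I_D = 3.32 mA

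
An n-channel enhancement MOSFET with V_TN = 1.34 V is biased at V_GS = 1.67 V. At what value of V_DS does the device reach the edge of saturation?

V_DS,sat = 0.330 V

The boundary between triode and saturation is V_DS = V_GS − V_TN = V_ov.
V_ov = 1.67 − 1.34 = 0.33 V.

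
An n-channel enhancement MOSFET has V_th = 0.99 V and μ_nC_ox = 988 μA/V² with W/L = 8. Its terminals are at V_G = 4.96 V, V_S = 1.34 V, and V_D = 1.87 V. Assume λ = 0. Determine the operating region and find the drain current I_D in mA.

Triode; I_D = 9.91 mA

V_GS = V_G − V_S = 4.96 − 1.34 = 3.62 V; V_DS = V_D − V_S = 1.87 − 1.34 = 0.53 V.
k_n = μ_nC_ox · (W/L) = 7.904 mA/V².
V_ov = V_GS − V_th = 3.62 − 0.99 = 2.63 V.
Since V_DS = 0.53 V < V_ov = 2.63 V, the device is in the triode region.
I_D = k_n [V_ov · V_DS − ½ V_DS²] = 7.904 × [2.63 × 0.53 − 0.5 × 0.53²] = 9.91 mA.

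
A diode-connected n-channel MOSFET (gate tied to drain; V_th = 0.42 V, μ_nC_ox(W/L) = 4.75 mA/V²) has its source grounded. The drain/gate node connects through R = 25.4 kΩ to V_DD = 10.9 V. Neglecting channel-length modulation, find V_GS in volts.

With gate tied to drain, V_GS = V_DS ≥ V_GS − V_th, so the device is in saturation.
KCL at the drain: ½ k_n (V_GS − V_th)² = (V_DD − V_GS)/R.
Let x = V_GS − 0.42. Then 60.3 x² + x − 10.48 = 0, giving x = 0.409 V (positive root), so V_GS = 0.829 V.
I_D = (V_DD − V_GS)/R = (10.9 − 0.829) / 25.4 = 0.397 mA.

V_GS = 0.829 V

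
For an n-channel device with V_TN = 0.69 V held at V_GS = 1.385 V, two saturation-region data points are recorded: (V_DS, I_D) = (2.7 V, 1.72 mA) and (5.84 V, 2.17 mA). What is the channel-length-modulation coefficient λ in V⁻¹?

With V_GS fixed, I_D ∝ (1 + λ V_DS) in saturation, so I_D2/I_D1 = (1 + λ V_DS2)/(1 + λ V_DS1).
2.17/1.72 = 1.262 = (1 + 5.84 λ)/(1 + 2.7 λ).
Solving: λ (I_D1 V_DS2 − I_D2 V_DS1) = I_D2 − I_D1, so λ = (2.17 − 1.72) / (1.72 × 5.84 − 2.17 × 2.7) = 0.45 / 4.19 = 0.108 V⁻¹.

λ = 0.108 V⁻¹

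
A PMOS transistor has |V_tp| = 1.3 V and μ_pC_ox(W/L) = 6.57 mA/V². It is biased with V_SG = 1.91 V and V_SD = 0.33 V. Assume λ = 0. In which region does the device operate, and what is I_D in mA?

V_ov = V_SG − |V_tp| = 1.91 − 1.3 = 0.61 V.
Since V_SD = 0.33 V < V_ov = 0.61 V, the device is in the triode region.
I_D = k_p [V_ov · V_SD − ½ V_SD²] = 6.57 × [0.61 × 0.33 − 0.5 × 0.33²] = 0.965 mA.

Triode; I_D = 0.965 mA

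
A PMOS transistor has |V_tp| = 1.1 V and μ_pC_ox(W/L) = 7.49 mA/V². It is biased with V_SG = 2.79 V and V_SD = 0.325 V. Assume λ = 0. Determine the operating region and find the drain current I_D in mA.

V_ov = V_SG − |V_tp| = 2.79 − 1.1 = 1.69 V.
Since V_SD = 0.325 V < V_ov = 1.69 V, the device is in the triode region.
I_D = k_p [V_ov · V_SD − ½ V_SD²] = 7.49 × [1.69 × 0.325 − 0.5 × 0.325²] = 3.72 mA.

Triode; I_D = 3.72 mA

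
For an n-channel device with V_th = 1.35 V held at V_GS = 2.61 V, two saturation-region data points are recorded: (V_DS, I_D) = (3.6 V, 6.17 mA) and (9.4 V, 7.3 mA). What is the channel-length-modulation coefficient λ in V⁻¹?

λ = 0.0356 V⁻¹

With V_GS fixed, I_D ∝ (1 + λ V_DS) in saturation, so I_D2/I_D1 = (1 + λ V_DS2)/(1 + λ V_DS1).
7.3/6.17 = 1.183 = (1 + 9.4 λ)/(1 + 3.6 λ).
Solving: λ (I_D1 V_DS2 − I_D2 V_DS1) = I_D2 − I_D1, so λ = (7.3 − 6.17) / (6.17 × 9.4 − 7.3 × 3.6) = 1.13 / 31.7 = 0.0356 V⁻¹.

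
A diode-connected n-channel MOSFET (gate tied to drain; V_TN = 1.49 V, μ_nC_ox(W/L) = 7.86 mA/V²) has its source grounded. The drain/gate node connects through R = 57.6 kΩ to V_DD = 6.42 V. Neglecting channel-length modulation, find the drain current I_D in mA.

I_D = 0.0831 mA

With gate tied to drain, V_GS = V_DS ≥ V_GS − V_TN, so the device is in saturation.
KCL at the drain: ½ k_n (V_GS − V_TN)² = (V_DD − V_GS)/R.
Let x = V_GS − 1.49. Then 226 x² + x − 4.93 = 0, giving x = 0.145 V (positive root), so V_GS = 1.64 V.
I_D = (V_DD − V_GS)/R = (6.42 − 1.64) / 57.6 = 0.0831 mA.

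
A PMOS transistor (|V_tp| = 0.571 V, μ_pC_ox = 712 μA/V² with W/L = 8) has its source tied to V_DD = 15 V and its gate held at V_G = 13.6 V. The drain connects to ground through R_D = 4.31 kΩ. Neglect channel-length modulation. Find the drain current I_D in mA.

I_D = 1.96 mA

V_SG = V_DD − V_G = 15 − 13.6 = 1.4 V, so V_ov = 1.4 − 0.571 = 0.829 V.
k_p = μ_pC_ox · (W/L) = 5.696 mA/V².
Assume saturation: I_D = ½ k_p V_ov² = 0.5 × 5.696 × 0.829² = 1.96 mA, giving V_SD = V_DD − I_D R_D = 15 − 1.96 × 4.31 = 6.56 V.
V_SD = 6.56 V ≥ V_ov = 0.829 V, confirming saturation.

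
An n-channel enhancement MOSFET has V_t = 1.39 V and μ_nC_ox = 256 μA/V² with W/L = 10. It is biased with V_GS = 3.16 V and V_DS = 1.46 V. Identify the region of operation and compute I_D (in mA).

k_n = μ_nC_ox · (W/L) = 2.56 mA/V².
V_ov = V_GS − V_t = 3.16 − 1.39 = 1.77 V.
Since V_DS = 1.46 V < V_ov = 1.77 V, the device is in the triode region.
I_D = k_n [V_ov · V_DS − ½ V_DS²] = 2.56 × [1.77 × 1.46 − 0.5 × 1.46²] = 3.89 mA.

Triode; I_D = 3.89 mA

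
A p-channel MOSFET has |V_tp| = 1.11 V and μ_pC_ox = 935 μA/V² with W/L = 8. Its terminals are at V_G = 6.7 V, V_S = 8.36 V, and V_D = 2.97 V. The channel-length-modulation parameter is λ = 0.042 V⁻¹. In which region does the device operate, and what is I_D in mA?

V_SG = V_S − V_G = 8.36 − 6.7 = 1.66 V; V_SD = V_S − V_D = 8.36 − 2.97 = 5.39 V.
k_p = μ_pC_ox · (W/L) = 7.48 mA/V².
V_ov = V_SG − |V_tp| = 1.66 − 1.11 = 0.55 V.
Since V_SD = 5.39 V ≥ V_ov = 0.55 V, the device is in saturation.
I_D = ½ k_p V_ov² (1 + λ V_SD) = 0.5 × 7.48 × 0.55² × (1 + 0.042 × 5.39) = 1.39 mA.

Saturation; I_D = 1.39 mA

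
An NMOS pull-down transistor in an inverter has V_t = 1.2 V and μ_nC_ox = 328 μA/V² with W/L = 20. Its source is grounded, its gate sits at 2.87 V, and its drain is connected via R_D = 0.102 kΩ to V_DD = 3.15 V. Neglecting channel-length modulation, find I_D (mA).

V_GS = V_G = 2.87 V, so V_ov = 2.87 − 1.2 = 1.67 V.
k_n = μ_nC_ox · (W/L) = 6.56 mA/V².
Assume saturation: I_D = ½ k_n V_ov² = 0.5 × 6.56 × 1.67² = 9.15 mA, giving V_DS = V_DD − I_D R_D = 3.15 − 9.15 × 0.102 = 2.22 V.
V_DS = 2.22 V ≥ V_ov = 1.67 V, confirming saturation.

I_D = 9.15 mA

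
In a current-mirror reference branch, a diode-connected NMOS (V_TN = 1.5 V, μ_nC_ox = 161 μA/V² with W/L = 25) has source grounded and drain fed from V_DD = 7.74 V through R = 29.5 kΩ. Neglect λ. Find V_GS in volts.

V_GS = 1.82 V

With gate tied to drain, V_GS = V_DS ≥ V_GS − V_TN, so the device is in saturation.
k_n = μ_nC_ox · (W/L) = 4.025 mA/V².
KCL at the drain: ½ k_n (V_GS − V_TN)² = (V_DD − V_GS)/R.
Let x = V_GS − 1.5. Then 59.4 x² + x − 6.24 = 0, giving x = 0.316 V (positive root), so V_GS = 1.82 V.
I_D = (V_DD − V_GS)/R = (7.74 − 1.82) / 29.5 = 0.201 mA.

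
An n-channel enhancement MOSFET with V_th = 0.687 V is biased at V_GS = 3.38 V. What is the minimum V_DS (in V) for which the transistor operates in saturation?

V_DS,sat = 2.69 V

The boundary between triode and saturation is V_DS = V_GS − V_th = V_ov.
V_ov = 3.38 − 0.687 = 2.69 V.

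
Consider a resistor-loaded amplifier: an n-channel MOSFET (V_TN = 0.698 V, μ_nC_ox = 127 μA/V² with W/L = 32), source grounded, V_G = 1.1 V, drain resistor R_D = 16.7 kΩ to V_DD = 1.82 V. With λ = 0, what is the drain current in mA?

V_GS = V_G = 1.1 V, so V_ov = 1.1 − 0.698 = 0.402 V.
k_n = μ_nC_ox · (W/L) = 4.064 mA/V².
Assume saturation: I_D = ½ k_n V_ov² = 0.5 × 4.064 × 0.402² = 0.328 mA, giving V_DS = V_DD − I_D R_D = 1.82 − 0.328 × 16.7 = -3.66 V.
But -3.66 V < V_ov = 0.402 V, so the device is actually in triode.
In triode I_D = k_n[V_ov V_DS − ½ V_DS²] and I_D = (V_DD − V_DS)/R_D. Equating: 33.9 V_DS² − 28.28 V_DS + 1.82 = 0, giving V_DS = 0.0703 V (the root below V_ov).
I_D = (1.82 − 0.0703) / 16.7 = 0.105 mA.

I_D = 0.105 mA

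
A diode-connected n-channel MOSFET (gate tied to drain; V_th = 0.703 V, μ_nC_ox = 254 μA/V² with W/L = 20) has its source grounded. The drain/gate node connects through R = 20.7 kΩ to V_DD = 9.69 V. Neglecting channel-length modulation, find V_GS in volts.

With gate tied to drain, V_GS = V_DS ≥ V_GS − V_th, so the device is in saturation.
k_n = μ_nC_ox · (W/L) = 5.08 mA/V².
KCL at the drain: ½ k_n (V_GS − V_th)² = (V_DD − V_GS)/R.
Let x = V_GS − 0.703. Then 52.6 x² + x − 8.987 = 0, giving x = 0.404 V (positive root), so V_GS = 1.11 V.
I_D = (V_DD − V_GS)/R = (9.69 − 1.11) / 20.7 = 0.415 mA.

V_GS = 1.11 V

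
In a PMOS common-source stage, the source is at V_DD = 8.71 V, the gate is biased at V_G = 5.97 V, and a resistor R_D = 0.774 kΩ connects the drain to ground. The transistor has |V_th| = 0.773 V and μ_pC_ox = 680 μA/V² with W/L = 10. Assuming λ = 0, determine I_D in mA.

I_D = 9.96 mA

V_SG = V_DD − V_G = 8.71 − 5.97 = 2.74 V, so V_ov = 2.74 − 0.773 = 1.97 V.
k_p = μ_pC_ox · (W/L) = 6.8 mA/V².
Assume saturation: I_D = ½ k_p V_ov² = 0.5 × 6.8 × 1.97² = 13.2 mA, giving V_SD = V_DD − I_D R_D = 8.71 − 13.2 × 0.774 = -1.47 V.
But -1.47 V < V_ov = 1.97 V, so the device is actually in triode.
In triode I_D = k_p[V_ov V_SD − ½ V_SD²] and I_D = (V_DD − V_SD)/R_D. Equating: 2.63 V_SD² − 11.35 V_SD + 8.71 = 0, giving V_SD = 0.998 V (the root below V_ov).
I_D = (8.71 − 0.998) / 0.774 = 9.96 mA.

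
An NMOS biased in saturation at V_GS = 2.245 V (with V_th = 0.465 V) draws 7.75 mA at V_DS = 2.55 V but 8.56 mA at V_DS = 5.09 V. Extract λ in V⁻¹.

λ = 0.0460 V⁻¹

With V_GS fixed, I_D ∝ (1 + λ V_DS) in saturation, so I_D2/I_D1 = (1 + λ V_DS2)/(1 + λ V_DS1).
8.56/7.75 = 1.105 = (1 + 5.09 λ)/(1 + 2.55 λ).
Solving: λ (I_D1 V_DS2 − I_D2 V_DS1) = I_D2 − I_D1, so λ = (8.56 − 7.75) / (7.75 × 5.09 − 8.56 × 2.55) = 0.81 / 17.6 = 0.046 V⁻¹.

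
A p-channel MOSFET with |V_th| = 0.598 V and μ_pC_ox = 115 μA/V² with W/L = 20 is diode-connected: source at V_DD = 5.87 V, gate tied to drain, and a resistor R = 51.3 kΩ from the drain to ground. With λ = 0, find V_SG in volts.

With gate tied to drain, V_SG = V_SD ≥ V_SG − |V_th|, so the device is in saturation.
k_p = μ_pC_ox · (W/L) = 2.3 mA/V².
KCL at the drain: ½ k_p (V_SG − |V_th|)² = (V_DD − V_SG)/R.
Let x = V_SG − 0.598. Then 59 x² + x − 5.272 = 0, giving x = 0.291 V (positive root), so V_SG = 0.889 V.
I_D = (V_DD − V_SG)/R = (5.87 − 0.889) / 51.3 = 0.0971 mA.

V_SG = 0.889 V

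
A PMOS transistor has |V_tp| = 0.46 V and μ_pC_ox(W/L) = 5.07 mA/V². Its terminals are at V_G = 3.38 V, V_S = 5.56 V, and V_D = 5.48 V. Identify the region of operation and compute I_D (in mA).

V_SG = V_S − V_G = 5.56 − 3.38 = 2.18 V; V_SD = V_S − V_D = 5.56 − 5.48 = 0.08 V.
V_ov = V_SG − |V_tp| = 2.18 − 0.46 = 1.72 V.
Since V_SD = 0.08 V < V_ov = 1.72 V, the device is in the triode region.
I_D = k_p [V_ov · V_SD − ½ V_SD²] = 5.07 × [1.72 × 0.08 − 0.5 × 0.08²] = 0.681 mA.

Triode; I_D = 0.681 mA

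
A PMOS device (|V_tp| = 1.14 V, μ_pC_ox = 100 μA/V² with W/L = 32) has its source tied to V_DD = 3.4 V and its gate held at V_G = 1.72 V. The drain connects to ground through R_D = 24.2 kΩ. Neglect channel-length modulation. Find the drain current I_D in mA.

V_SG = V_DD − V_G = 3.4 − 1.72 = 1.68 V, so V_ov = 1.68 − 1.14 = 0.54 V.
k_p = μ_pC_ox · (W/L) = 3.2 mA/V².
Assume saturation: I_D = ½ k_p V_ov² = 0.5 × 3.2 × 0.54² = 0.467 mA, giving V_SD = V_DD − I_D R_D = 3.4 − 0.467 × 24.2 = -7.89 V.
But -7.89 V < V_ov = 0.54 V, so the device is actually in triode.
In triode I_D = k_p[V_ov V_SD − ½ V_SD²] and I_D = (V_DD − V_SD)/R_D. Equating: 38.7 V_SD² − 42.82 V_SD + 3.4 = 0, giving V_SD = 0.0861 V (the root below V_ov).
I_D = (3.4 − 0.0861) / 24.2 = 0.137 mA.

I_D = 0.137 mA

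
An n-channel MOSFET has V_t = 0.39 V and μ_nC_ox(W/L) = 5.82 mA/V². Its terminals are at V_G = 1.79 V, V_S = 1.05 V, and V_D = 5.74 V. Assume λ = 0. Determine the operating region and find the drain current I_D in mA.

V_GS = V_G − V_S = 1.79 − 1.05 = 0.74 V; V_DS = V_D − V_S = 5.74 − 1.05 = 4.69 V.
V_ov = V_GS − V_t = 0.74 − 0.39 = 0.35 V.
Since V_DS = 4.69 V ≥ V_ov = 0.35 V, the device is in saturation.
I_D = ½ k_n V_ov² = 0.5 × 5.82 × 0.35² = 0.356 mA.

Saturation; I_D = 0.356 mA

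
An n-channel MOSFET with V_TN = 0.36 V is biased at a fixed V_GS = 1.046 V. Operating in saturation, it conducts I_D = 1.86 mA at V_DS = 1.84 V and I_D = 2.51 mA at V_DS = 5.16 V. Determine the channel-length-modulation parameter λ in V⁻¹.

With V_GS fixed, I_D ∝ (1 + λ V_DS) in saturation, so I_D2/I_D1 = (1 + λ V_DS2)/(1 + λ V_DS1).
2.51/1.86 = 1.349 = (1 + 5.16 λ)/(1 + 1.84 λ).
Solving: λ (I_D1 V_DS2 − I_D2 V_DS1) = I_D2 − I_D1, so λ = (2.51 − 1.86) / (1.86 × 5.16 − 2.51 × 1.84) = 0.65 / 4.98 = 0.131 V⁻¹.

λ = 0.131 V⁻¹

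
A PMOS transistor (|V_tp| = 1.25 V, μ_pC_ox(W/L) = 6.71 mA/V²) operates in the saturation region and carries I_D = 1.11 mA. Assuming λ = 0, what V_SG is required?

In saturation I_D = ½ k_p (V_SG − |V_tp|)², so V_SG − |V_tp| = √(2 I_D / k_p) = √(2 × 1.11 / 6.71) = 0.575 V.
V_SG = 1.25 + 0.575 = 1.83 V.

V_SG = 1.83 V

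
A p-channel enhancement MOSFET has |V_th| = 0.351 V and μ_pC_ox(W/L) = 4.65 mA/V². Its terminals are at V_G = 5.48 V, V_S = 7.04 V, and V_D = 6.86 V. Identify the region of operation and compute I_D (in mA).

Triode; I_D = 0.937 mA

V_SG = V_S − V_G = 7.04 − 5.48 = 1.56 V; V_SD = V_S − V_D = 7.04 − 6.86 = 0.18 V.
V_ov = V_SG − |V_th| = 1.56 − 0.351 = 1.21 V.
Since V_SD = 0.18 V < V_ov = 1.21 V, the device is in the triode region.
I_D = k_p [V_ov · V_SD − ½ V_SD²] = 4.65 × [1.21 × 0.18 − 0.5 × 0.18²] = 0.937 mA.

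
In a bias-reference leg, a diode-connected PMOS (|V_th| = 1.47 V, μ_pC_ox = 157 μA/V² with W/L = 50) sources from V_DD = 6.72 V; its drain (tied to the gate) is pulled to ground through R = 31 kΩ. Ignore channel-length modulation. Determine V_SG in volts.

V_SG = 1.67 V

With gate tied to drain, V_SG = V_SD ≥ V_SG − |V_th|, so the device is in saturation.
k_p = μ_pC_ox · (W/L) = 7.85 mA/V².
KCL at the drain: ½ k_p (V_SG − |V_th|)² = (V_DD − V_SG)/R.
Let x = V_SG − 1.47. Then 122 x² + x − 5.25 = 0, giving x = 0.204 V (positive root), so V_SG = 1.67 V.
I_D = (V_DD − V_SG)/R = (6.72 − 1.67) / 31 = 0.163 mA.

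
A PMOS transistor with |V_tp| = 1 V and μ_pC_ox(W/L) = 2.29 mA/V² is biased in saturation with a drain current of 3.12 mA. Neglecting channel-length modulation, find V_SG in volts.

V_SG = 2.65 V

In saturation I_D = ½ k_p (V_SG − |V_tp|)², so V_SG − |V_tp| = √(2 I_D / k_p) = √(2 × 3.12 / 2.29) = 1.65 V.
V_SG = 1 + 1.65 = 2.65 V.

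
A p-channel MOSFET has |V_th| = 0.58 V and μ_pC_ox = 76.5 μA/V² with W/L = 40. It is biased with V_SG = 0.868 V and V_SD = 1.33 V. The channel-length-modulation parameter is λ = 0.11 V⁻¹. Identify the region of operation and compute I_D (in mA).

Saturation; I_D = 0.145 mA

k_p = μ_pC_ox · (W/L) = 3.06 mA/V².
V_ov = V_SG − |V_th| = 0.868 − 0.58 = 0.288 V.
Since V_SD = 1.33 V ≥ V_ov = 0.288 V, the device is in saturation.
I_D = ½ k_p V_ov² (1 + λ V_SD) = 0.5 × 3.06 × 0.288² × (1 + 0.11 × 1.33) = 0.145 mA.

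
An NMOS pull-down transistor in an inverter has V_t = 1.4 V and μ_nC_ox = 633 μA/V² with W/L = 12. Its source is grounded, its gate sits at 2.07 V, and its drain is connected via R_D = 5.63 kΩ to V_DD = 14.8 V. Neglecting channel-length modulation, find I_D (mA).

V_GS = V_G = 2.07 V, so V_ov = 2.07 − 1.4 = 0.67 V.
k_n = μ_nC_ox · (W/L) = 7.596 mA/V².
Assume saturation: I_D = ½ k_n V_ov² = 0.5 × 7.596 × 0.67² = 1.7 mA, giving V_DS = V_DD − I_D R_D = 14.8 − 1.7 × 5.63 = 5.2 V.
V_DS = 5.2 V ≥ V_ov = 0.67 V, confirming saturation.

I_D = 1.70 mA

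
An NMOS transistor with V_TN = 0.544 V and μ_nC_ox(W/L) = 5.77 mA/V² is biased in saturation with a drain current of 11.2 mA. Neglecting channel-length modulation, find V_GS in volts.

In saturation I_D = ½ k_n (V_GS − V_TN)², so V_GS − V_TN = √(2 I_D / k_n) = √(2 × 11.2 / 5.77) = 1.97 V.
V_GS = 0.544 + 1.97 = 2.51 V.

V_GS = 2.51 V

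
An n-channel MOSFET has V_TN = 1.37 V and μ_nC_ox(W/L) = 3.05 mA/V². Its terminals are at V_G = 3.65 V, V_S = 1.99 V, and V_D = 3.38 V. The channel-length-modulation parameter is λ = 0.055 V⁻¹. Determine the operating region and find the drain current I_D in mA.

V_GS = V_G − V_S = 3.65 − 1.99 = 1.66 V; V_DS = V_D − V_S = 3.38 − 1.99 = 1.39 V.
V_ov = V_GS − V_TN = 1.66 − 1.37 = 0.29 V.
Since V_DS = 1.39 V ≥ V_ov = 0.29 V, the device is in saturation.
I_D = ½ k_n V_ov² (1 + λ V_DS) = 0.5 × 3.05 × 0.29² × (1 + 0.055 × 1.39) = 0.138 mA.

Saturation; I_D = 0.138 mA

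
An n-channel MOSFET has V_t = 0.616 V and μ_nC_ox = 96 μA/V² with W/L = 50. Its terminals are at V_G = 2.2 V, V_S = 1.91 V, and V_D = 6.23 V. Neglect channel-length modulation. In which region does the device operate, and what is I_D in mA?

V_GS = V_G − V_S = 2.2 − 1.91 = 0.29 V; V_DS = V_D − V_S = 6.23 − 1.91 = 4.32 V.
V_GS = 0.29 V < V_t = 0.616 V, so the transistor is in cutoff.

Cutoff; I_D = 0 mA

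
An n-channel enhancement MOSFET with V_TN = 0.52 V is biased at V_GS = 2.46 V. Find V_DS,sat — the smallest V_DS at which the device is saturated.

The boundary between triode and saturation is V_DS = V_GS − V_TN = V_ov.
V_ov = 2.46 − 0.52 = 1.94 V.

V_DS,sat = 1.94 V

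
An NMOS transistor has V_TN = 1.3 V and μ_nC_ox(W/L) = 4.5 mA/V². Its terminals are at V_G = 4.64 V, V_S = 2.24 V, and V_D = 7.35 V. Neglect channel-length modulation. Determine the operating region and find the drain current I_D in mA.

Saturation; I_D = 2.72 mA

V_GS = V_G − V_S = 4.64 − 2.24 = 2.4 V; V_DS = V_D − V_S = 7.35 − 2.24 = 5.11 V.
V_ov = V_GS − V_TN = 2.4 − 1.3 = 1.1 V.
Since V_DS = 5.11 V ≥ V_ov = 1.1 V, the device is in saturation.
I_D = ½ k_n V_ov² = 0.5 × 4.5 × 1.1² = 2.72 mA.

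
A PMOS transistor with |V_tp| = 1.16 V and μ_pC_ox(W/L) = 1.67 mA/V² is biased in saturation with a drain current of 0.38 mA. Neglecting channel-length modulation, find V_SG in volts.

In saturation I_D = ½ k_p (V_SG − |V_tp|)², so V_SG − |V_tp| = √(2 I_D / k_p) = √(2 × 0.38 / 1.67) = 0.675 V.
V_SG = 1.16 + 0.675 = 1.83 V.

V_SG = 1.83 V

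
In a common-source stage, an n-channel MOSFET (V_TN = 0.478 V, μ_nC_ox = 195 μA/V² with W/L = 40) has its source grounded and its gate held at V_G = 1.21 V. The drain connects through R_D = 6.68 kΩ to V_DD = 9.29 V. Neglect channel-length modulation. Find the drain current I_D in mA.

I_D = 1.35 mA

V_GS = V_G = 1.21 V, so V_ov = 1.21 − 0.478 = 0.732 V.
k_n = μ_nC_ox · (W/L) = 7.8 mA/V².
Assume saturation: I_D = ½ k_n V_ov² = 0.5 × 7.8 × 0.732² = 2.09 mA, giving V_DS = V_DD − I_D R_D = 9.29 − 2.09 × 6.68 = -4.67 V.
But -4.67 V < V_ov = 0.732 V, so the device is actually in triode.
In triode I_D = k_n[V_ov V_DS − ½ V_DS²] and I_D = (V_DD − V_DS)/R_D. Equating: 26.1 V_DS² − 39.14 V_DS + 9.29 = 0, giving V_DS = 0.295 V (the root below V_ov).
I_D = (9.29 − 0.295) / 6.68 = 1.35 mA.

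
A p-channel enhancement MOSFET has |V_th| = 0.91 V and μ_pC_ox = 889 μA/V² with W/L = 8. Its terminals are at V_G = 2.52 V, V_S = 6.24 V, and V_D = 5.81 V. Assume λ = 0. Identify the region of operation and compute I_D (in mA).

V_SG = V_S − V_G = 6.24 − 2.52 = 3.72 V; V_SD = V_S − V_D = 6.24 − 5.81 = 0.43 V.
k_p = μ_pC_ox · (W/L) = 7.112 mA/V².
V_ov = V_SG − |V_th| = 3.72 − 0.91 = 2.81 V.
Since V_SD = 0.43 V < V_ov = 2.81 V, the device is in the triode region.
I_D = k_p [V_ov · V_SD − ½ V_SD²] = 7.112 × [2.81 × 0.43 − 0.5 × 0.43²] = 7.94 mA.

Triode; I_D = 7.94 mA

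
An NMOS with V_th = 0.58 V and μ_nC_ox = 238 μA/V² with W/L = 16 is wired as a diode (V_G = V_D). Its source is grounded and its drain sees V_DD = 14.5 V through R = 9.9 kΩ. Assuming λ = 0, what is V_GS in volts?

With gate tied to drain, V_GS = V_DS ≥ V_GS − V_th, so the device is in saturation.
k_n = μ_nC_ox · (W/L) = 3.808 mA/V².
KCL at the drain: ½ k_n (V_GS − V_th)² = (V_DD − V_GS)/R.
Let x = V_GS − 0.58. Then 18.8 x² + x − 13.92 = 0, giving x = 0.833 V (positive root), so V_GS = 1.41 V.
I_D = (V_DD − V_GS)/R = (14.5 − 1.41) / 9.9 = 1.32 mA.

V_GS = 1.41 V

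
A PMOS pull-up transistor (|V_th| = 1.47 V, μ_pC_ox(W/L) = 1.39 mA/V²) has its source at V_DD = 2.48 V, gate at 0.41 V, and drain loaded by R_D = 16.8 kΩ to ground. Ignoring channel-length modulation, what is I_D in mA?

I_D = 0.136 mA

V_SG = V_DD − V_G = 2.48 − 0.41 = 2.07 V, so V_ov = 2.07 − 1.47 = 0.6 V.
Assume saturation: I_D = ½ k_p V_ov² = 0.5 × 1.39 × 0.6² = 0.25 mA, giving V_SD = V_DD − I_D R_D = 2.48 − 0.25 × 16.8 = -1.72 V.
But -1.72 V < V_ov = 0.6 V, so the device is actually in triode.
In triode I_D = k_p[V_ov V_SD − ½ V_SD²] and I_D = (V_DD − V_SD)/R_D. Equating: 11.7 V_SD² − 15.01 V_SD + 2.48 = 0, giving V_SD = 0.195 V (the root below V_ov).
I_D = (2.48 − 0.195) / 16.8 = 0.136 mA.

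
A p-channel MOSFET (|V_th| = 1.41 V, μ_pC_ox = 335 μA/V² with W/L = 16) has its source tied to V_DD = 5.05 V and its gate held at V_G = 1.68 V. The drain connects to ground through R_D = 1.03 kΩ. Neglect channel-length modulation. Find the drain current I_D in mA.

V_SG = V_DD − V_G = 5.05 − 1.68 = 3.37 V, so V_ov = 3.37 − 1.41 = 1.96 V.
k_p = μ_pC_ox · (W/L) = 5.36 mA/V².
Assume saturation: I_D = ½ k_p V_ov² = 0.5 × 5.36 × 1.96² = 10.3 mA, giving V_SD = V_DD − I_D R_D = 5.05 − 10.3 × 1.03 = -5.55 V.
But -5.55 V < V_ov = 1.96 V, so the device is actually in triode.
In triode I_D = k_p[V_ov V_SD − ½ V_SD²] and I_D = (V_DD − V_SD)/R_D. Equating: 2.76 V_SD² − 11.82 V_SD + 5.05 = 0, giving V_SD = 0.481 V (the root below V_ov).
I_D = (5.05 − 0.481) / 1.03 = 4.44 mA.

I_D = 4.44 mA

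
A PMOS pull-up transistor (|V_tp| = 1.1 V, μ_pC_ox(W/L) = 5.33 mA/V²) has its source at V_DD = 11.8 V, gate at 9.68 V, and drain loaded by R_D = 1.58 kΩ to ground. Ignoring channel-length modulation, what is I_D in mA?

I_D = 2.77 mA

V_SG = V_DD − V_G = 11.8 − 9.68 = 2.12 V, so V_ov = 2.12 − 1.1 = 1.02 V.
Assume saturation: I_D = ½ k_p V_ov² = 0.5 × 5.33 × 1.02² = 2.77 mA, giving V_SD = V_DD − I_D R_D = 11.8 − 2.77 × 1.58 = 7.42 V.
V_SD = 7.42 V ≥ V_ov = 1.02 V, confirming saturation.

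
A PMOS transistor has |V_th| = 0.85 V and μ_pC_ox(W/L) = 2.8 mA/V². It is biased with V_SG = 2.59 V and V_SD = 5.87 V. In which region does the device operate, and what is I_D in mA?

V_ov = V_SG − |V_th| = 2.59 − 0.85 = 1.74 V.
Since V_SD = 5.87 V ≥ V_ov = 1.74 V, the device is in saturation.
I_D = ½ k_p V_ov² = 0.5 × 2.8 × 1.74² = 4.24 mA.

Saturation; I_D = 4.24 mA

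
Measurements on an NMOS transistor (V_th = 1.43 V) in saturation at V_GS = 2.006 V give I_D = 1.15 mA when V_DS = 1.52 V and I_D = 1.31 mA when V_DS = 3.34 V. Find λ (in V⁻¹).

λ = 0.0865 V⁻¹

With V_GS fixed, I_D ∝ (1 + λ V_DS) in saturation, so I_D2/I_D1 = (1 + λ V_DS2)/(1 + λ V_DS1).
1.31/1.15 = 1.139 = (1 + 3.34 λ)/(1 + 1.52 λ).
Solving: λ (I_D1 V_DS2 − I_D2 V_DS1) = I_D2 − I_D1, so λ = (1.31 − 1.15) / (1.15 × 3.34 − 1.31 × 1.52) = 0.16 / 1.85 = 0.0865 V⁻¹.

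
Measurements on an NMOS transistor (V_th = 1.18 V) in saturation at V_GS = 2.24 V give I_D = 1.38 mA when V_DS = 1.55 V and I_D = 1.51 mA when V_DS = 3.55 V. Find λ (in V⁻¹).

With V_GS fixed, I_D ∝ (1 + λ V_DS) in saturation, so I_D2/I_D1 = (1 + λ V_DS2)/(1 + λ V_DS1).
1.51/1.38 = 1.094 = (1 + 3.55 λ)/(1 + 1.55 λ).
Solving: λ (I_D1 V_DS2 − I_D2 V_DS1) = I_D2 − I_D1, so λ = (1.51 − 1.38) / (1.38 × 3.55 − 1.51 × 1.55) = 0.13 / 2.56 = 0.0508 V⁻¹.

λ = 0.0508 V⁻¹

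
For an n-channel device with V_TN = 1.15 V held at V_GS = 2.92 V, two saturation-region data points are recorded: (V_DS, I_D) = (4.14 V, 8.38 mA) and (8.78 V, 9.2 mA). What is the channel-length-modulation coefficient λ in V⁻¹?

λ = 0.0231 V⁻¹

With V_GS fixed, I_D ∝ (1 + λ V_DS) in saturation, so I_D2/I_D1 = (1 + λ V_DS2)/(1 + λ V_DS1).
9.2/8.38 = 1.098 = (1 + 8.78 λ)/(1 + 4.14 λ).
Solving: λ (I_D1 V_DS2 − I_D2 V_DS1) = I_D2 − I_D1, so λ = (9.2 − 8.38) / (8.38 × 8.78 − 9.2 × 4.14) = 0.82 / 35.5 = 0.0231 V⁻¹.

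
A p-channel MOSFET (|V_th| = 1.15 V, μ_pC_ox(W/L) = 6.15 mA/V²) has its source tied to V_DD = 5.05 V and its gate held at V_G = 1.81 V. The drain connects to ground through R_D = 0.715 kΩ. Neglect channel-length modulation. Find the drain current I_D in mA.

V_SG = V_DD − V_G = 5.05 − 1.81 = 3.24 V, so V_ov = 3.24 − 1.15 = 2.09 V.
Assume saturation: I_D = ½ k_p V_ov² = 0.5 × 6.15 × 2.09² = 13.4 mA, giving V_SD = V_DD − I_D R_D = 5.05 − 13.4 × 0.715 = -4.55 V.
But -4.55 V < V_ov = 2.09 V, so the device is actually in triode.
In triode I_D = k_p[V_ov V_SD − ½ V_SD²] and I_D = (V_DD − V_SD)/R_D. Equating: 2.2 V_SD² − 10.19 V_SD + 5.05 = 0, giving V_SD = 0.564 V (the root below V_ov).
I_D = (5.05 − 0.564) / 0.715 = 6.27 mA.

I_D = 6.27 mA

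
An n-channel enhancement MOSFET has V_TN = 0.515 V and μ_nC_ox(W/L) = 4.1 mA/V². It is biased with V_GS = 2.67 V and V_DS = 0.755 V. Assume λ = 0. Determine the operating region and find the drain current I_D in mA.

Triode; I_D = 5.50 mA

V_ov = V_GS − V_TN = 2.67 − 0.515 = 2.15 V.
Since V_DS = 0.755 V < V_ov = 2.15 V, the device is in the triode region.
I_D = k_n [V_ov · V_DS − ½ V_DS²] = 4.1 × [2.15 × 0.755 − 0.5 × 0.755²] = 5.5 mA.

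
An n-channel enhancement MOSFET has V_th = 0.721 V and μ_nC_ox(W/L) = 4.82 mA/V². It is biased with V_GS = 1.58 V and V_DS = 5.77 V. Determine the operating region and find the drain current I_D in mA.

V_ov = V_GS − V_th = 1.58 − 0.721 = 0.859 V.
Since V_DS = 5.77 V ≥ V_ov = 0.859 V, the device is in saturation.
I_D = ½ k_n V_ov² = 0.5 × 4.82 × 0.859² = 1.78 mA.

Saturation; I_D = 1.78 mA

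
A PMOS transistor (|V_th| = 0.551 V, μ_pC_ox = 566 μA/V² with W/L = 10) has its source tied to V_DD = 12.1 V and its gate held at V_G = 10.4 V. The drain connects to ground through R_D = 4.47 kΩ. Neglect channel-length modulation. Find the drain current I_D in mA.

V_SG = V_DD − V_G = 12.1 − 10.4 = 1.7 V, so V_ov = 1.7 − 0.551 = 1.15 V.
k_p = μ_pC_ox · (W/L) = 5.66 mA/V².
Assume saturation: I_D = ½ k_p V_ov² = 0.5 × 5.66 × 1.15² = 3.74 mA, giving V_SD = V_DD − I_D R_D = 12.1 − 3.74 × 4.47 = -4.6 V.
But -4.6 V < V_ov = 1.15 V, so the device is actually in triode.
In triode I_D = k_p[V_ov V_SD − ½ V_SD²] and I_D = (V_DD − V_SD)/R_D. Equating: 12.7 V_SD² − 30.07 V_SD + 12.1 = 0, giving V_SD = 0.513 V (the root below V_ov).
I_D = (12.1 − 0.513) / 4.47 = 2.59 mA.

I_D = 2.59 mA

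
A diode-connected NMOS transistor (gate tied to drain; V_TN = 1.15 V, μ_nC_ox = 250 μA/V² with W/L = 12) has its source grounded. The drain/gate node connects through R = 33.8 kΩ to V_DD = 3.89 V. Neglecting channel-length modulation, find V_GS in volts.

V_GS = 1.37 V

With gate tied to drain, V_GS = V_DS ≥ V_GS − V_TN, so the device is in saturation.
k_n = μ_nC_ox · (W/L) = 3 mA/V².
KCL at the drain: ½ k_n (V_GS − V_TN)² = (V_DD − V_GS)/R.
Let x = V_GS − 1.15. Then 50.7 x² + x − 2.74 = 0, giving x = 0.223 V (positive root), so V_GS = 1.37 V.
I_D = (V_DD − V_GS)/R = (3.89 − 1.37) / 33.8 = 0.0745 mA.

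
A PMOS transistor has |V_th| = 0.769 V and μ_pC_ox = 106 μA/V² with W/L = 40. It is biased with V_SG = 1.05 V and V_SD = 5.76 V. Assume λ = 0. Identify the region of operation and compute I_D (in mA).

k_p = μ_pC_ox · (W/L) = 4.24 mA/V².
V_ov = V_SG − |V_th| = 1.05 − 0.769 = 0.281 V.
Since V_SD = 5.76 V ≥ V_ov = 0.281 V, the device is in saturation.
I_D = ½ k_p V_ov² = 0.5 × 4.24 × 0.281² = 0.167 mA.

Saturation; I_D = 0.167 mA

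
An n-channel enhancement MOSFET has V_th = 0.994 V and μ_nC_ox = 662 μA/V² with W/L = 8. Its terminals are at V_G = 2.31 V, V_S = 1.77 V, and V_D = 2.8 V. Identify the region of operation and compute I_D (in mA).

V_GS = V_G − V_S = 2.31 − 1.77 = 0.54 V; V_DS = V_D − V_S = 2.8 − 1.77 = 1.03 V.
V_GS = 0.54 V < V_th = 0.994 V, so the transistor is in cutoff.

Cutoff; I_D = 0 mA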